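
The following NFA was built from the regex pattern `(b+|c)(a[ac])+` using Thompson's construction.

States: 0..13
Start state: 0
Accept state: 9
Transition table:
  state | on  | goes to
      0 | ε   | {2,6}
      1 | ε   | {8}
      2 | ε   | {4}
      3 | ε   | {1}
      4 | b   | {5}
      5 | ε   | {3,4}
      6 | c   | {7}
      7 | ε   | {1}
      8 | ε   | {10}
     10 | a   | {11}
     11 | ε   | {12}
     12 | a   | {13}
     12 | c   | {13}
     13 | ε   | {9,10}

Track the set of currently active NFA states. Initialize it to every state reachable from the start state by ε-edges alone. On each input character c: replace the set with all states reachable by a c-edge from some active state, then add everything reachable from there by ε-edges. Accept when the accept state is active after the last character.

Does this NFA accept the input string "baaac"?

S₀ = ε-closure({0}) = {0,2,4,6}
'b' @ 1: {1,3,4,5,8,10}
'a' @ 2: {11,12}
'a' @ 3: {9,10,13}  ✓accept
'a' @ 4: {11,12}
'c' @ 5: {9,10,13}  ✓accept
end set {9,10,13} — state 9 in

Answer: ACCEPT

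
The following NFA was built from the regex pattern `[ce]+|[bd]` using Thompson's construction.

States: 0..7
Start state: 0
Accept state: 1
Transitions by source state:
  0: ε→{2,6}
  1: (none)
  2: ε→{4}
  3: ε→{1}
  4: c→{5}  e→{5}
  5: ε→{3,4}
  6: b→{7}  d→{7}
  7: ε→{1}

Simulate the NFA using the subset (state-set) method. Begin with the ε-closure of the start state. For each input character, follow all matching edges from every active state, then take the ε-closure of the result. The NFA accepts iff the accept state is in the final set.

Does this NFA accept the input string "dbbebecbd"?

Answer: REJECT

Derivation:
initial (ε-close {0}): {0,2,4,6}
'd' @ 1: {1,7}  (accept∈set)
'b' @ 2: {}  — dead — no transitions
rest 'bebecbd' ignored (set empty)
end set {} — state 1 not in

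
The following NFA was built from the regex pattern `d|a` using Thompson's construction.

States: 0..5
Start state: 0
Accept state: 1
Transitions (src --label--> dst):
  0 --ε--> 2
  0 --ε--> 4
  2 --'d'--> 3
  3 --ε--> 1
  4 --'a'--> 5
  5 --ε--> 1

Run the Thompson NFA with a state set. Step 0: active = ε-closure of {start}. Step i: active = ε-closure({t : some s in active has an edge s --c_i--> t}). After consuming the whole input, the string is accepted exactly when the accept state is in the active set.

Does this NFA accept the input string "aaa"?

Answer: REJECT

Trace:
initial (ε-close {0}): {0,2,4}
'a' @ 1: {1,5}  (accept∈set)
'a' @ 2: {}  — no active states
rest 'a' ignored (set empty)
end set {} — state 1 not in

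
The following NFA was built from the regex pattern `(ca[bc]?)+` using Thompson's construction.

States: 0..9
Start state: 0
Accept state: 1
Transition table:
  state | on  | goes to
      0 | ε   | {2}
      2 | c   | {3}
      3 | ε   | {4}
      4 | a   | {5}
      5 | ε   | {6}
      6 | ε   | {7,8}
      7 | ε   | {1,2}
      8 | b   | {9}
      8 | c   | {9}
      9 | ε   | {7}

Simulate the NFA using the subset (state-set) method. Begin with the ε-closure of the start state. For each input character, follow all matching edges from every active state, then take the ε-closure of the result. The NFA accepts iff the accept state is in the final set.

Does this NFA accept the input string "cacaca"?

start: ε-closure({0}) = {0,2}
'c' @ 1: {3,4}
'a' @ 2: {1,2,5,6,7,8}  [accepting]
'c' @ 3: {1,2,3,4,7,9}  [accepting]
'a' @ 4: {1,2,5,6,7,8}  [accepting]
'c' @ 5: {1,2,3,4,7,9}  [accepting]
'a' @ 6: {1,2,5,6,7,8}  [accepting]
end set {1,2,5,6,7,8} — state 1 in

Answer: ACCEPT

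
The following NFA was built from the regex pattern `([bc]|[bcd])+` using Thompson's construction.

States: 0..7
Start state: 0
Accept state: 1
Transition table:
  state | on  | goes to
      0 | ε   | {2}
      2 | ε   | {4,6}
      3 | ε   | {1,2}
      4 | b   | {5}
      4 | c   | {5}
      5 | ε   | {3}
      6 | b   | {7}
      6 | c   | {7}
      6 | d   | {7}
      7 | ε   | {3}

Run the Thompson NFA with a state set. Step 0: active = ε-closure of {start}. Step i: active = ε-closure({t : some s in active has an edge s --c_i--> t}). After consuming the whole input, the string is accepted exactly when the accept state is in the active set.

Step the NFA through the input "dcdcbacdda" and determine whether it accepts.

S₀ = ε-closure({0}) = {0,2,4,6}
'd' @ 1: {1,2,3,4,6,7}  (accept∈set)
'c' @ 2: {1,2,3,4,5,6,7}  (accept∈set)
'd' @ 3: {1,2,3,4,6,7}  (accept∈set)
'c' @ 4: {1,2,3,4,5,6,7}  (accept∈set)
'b' @ 5: {1,2,3,4,5,6,7}  (accept∈set)
'a' @ 6: {}  — state set empty
rest 'cdda' ignored (set empty)
final: {}; accept 1 not in set

Answer: REJECT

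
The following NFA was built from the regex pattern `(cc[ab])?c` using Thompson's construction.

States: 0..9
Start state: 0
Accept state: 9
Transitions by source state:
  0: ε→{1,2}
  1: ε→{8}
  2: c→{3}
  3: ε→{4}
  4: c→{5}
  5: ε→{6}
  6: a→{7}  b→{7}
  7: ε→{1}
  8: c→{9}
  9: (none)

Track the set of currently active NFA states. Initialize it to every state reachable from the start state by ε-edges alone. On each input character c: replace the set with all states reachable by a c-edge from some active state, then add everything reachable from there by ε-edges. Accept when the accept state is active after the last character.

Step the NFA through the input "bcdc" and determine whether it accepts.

initial (ε-close {0}): {0,1,2,8}
'b' @ 1: {}  — state set empty
rest 'cdc' ignored (set empty)
after full input: {}  (accept=9 not in)

Answer: REJECT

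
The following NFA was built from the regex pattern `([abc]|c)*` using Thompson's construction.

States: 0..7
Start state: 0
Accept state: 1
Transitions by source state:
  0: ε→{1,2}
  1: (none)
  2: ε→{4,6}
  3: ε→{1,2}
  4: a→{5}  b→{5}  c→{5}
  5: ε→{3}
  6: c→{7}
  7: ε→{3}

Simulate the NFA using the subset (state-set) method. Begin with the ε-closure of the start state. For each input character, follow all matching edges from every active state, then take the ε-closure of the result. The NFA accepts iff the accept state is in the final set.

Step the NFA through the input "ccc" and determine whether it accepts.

Answer: ACCEPT

Derivation:
initial (ε-close {0}): {0,1,2,4,6}
'c' @ 1: {1,2,3,4,5,6,7}  ✓accept
'c' @ 2: {1,2,3,4,5,6,7}  ✓accept
'c' @ 3: {1,2,3,4,5,6,7}  ✓accept
after full input: {1,2,3,4,5,6,7}  (accept=1 in)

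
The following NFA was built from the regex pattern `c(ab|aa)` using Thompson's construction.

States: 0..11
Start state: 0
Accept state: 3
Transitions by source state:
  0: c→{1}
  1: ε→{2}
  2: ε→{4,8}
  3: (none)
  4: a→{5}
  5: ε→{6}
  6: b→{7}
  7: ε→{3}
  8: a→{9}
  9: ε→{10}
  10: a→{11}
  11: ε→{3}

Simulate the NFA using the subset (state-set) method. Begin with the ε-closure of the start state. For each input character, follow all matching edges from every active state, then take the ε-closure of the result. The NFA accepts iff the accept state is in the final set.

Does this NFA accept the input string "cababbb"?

initial (ε-close {0}): {0}
'c' @ 1: {1,2,4,8}
'a' @ 2: {5,6,9,10}
'b' @ 3: {3,7}  ✓accept
'a' @ 4: {}  — no active states
rest 'bbb' ignored (set empty)
after full input: {}  (accept=3 not in)

Answer: REJECT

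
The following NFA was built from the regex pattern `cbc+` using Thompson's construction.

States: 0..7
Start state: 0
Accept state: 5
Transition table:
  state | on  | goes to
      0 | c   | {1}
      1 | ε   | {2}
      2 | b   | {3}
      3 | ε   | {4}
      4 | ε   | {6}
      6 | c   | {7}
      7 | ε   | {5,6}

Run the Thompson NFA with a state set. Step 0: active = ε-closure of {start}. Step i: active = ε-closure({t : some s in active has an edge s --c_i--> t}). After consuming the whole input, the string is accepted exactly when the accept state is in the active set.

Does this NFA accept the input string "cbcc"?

S₀ = ε-closure({0}) = {0}
'c' @ 1: {1,2}
'b' @ 2: {3,4,6}
'c' @ 3: {5,6,7}  [accepting]
'c' @ 4: {5,6,7}  [accepting]
after full input: {5,6,7}  (accept=5 in)

Answer: ACCEPT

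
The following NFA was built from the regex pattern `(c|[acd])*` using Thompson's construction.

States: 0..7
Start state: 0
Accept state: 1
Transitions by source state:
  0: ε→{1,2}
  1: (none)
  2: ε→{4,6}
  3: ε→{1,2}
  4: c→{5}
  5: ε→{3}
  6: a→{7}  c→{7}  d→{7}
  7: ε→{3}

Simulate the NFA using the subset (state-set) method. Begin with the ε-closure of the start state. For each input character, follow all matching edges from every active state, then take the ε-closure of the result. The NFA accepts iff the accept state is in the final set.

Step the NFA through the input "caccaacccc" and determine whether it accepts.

initial (ε-close {0}): {0,1,2,4,6}
'c' @ 1: {1,2,3,4,5,6,7}  ✓accept
'a' @ 2: {1,2,3,4,6,7}  ✓accept
'c' @ 3: {1,2,3,4,5,6,7}  ✓accept
'c' @ 4: {1,2,3,4,5,6,7}  ✓accept
'a' @ 5: {1,2,3,4,6,7}  ✓accept
'a' @ 6: {1,2,3,4,6,7}  ✓accept
'c' @ 7: {1,2,3,4,5,6,7}  ✓accept
'c' @ 8: {1,2,3,4,5,6,7}  ✓accept
'c' @ 9: {1,2,3,4,5,6,7}  ✓accept
'c' @ 10: {1,2,3,4,5,6,7}  ✓accept
after full input: {1,2,3,4,5,6,7}  (accept=1 in)

Answer: ACCEPT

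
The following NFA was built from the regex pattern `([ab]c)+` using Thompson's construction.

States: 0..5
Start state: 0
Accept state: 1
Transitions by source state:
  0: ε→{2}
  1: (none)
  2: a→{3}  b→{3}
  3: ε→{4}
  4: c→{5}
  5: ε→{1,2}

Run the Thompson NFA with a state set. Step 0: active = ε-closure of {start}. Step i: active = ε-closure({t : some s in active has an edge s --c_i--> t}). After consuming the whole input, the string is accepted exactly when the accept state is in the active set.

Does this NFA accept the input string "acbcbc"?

initial (ε-close {0}): {0,2}
'a' @ 1: {3,4}
'c' @ 2: {1,2,5}  (accept∈set)
'b' @ 3: {3,4}
'c' @ 4: {1,2,5}  (accept∈set)
'b' @ 5: {3,4}
'c' @ 6: {1,2,5}  (accept∈set)
after full input: {1,2,5}  (accept=1 in)

Answer: ACCEPT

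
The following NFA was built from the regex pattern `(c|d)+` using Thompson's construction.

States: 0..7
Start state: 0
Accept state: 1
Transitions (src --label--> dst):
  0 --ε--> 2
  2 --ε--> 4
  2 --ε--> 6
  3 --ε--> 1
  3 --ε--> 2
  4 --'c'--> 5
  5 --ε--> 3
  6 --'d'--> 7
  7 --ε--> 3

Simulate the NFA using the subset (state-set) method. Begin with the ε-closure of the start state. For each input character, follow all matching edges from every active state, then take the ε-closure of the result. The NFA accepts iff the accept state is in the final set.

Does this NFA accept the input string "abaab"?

start: ε-closure({0}) = {0,2,4,6}
'a' @ 1: {}  — state set empty
rest 'baab' ignored (set empty)
final: {}; accept 1 not in set

Answer: REJECT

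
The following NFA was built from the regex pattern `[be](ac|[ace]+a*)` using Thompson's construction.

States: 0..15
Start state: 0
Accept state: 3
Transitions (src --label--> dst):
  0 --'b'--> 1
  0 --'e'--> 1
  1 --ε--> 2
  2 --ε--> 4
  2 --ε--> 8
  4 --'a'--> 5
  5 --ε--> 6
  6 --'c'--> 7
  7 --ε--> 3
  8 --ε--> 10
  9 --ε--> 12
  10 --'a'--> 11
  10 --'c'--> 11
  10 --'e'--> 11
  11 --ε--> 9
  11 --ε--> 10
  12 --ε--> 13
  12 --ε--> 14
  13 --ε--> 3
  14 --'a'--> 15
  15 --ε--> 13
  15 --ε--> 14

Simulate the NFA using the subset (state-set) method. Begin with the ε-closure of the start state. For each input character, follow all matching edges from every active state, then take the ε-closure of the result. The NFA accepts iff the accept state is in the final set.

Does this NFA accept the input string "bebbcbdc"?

start: ε-closure({0}) = {0}
'b' @ 1: {1,2,4,8,10}
'e' @ 2: {3,9,10,11,12,13,14}  [accepting]
'b' @ 3: {}  — no active states
rest 'bcbdc' ignored (set empty)
after full input: {}  (accept=3 not in)

Answer: REJECT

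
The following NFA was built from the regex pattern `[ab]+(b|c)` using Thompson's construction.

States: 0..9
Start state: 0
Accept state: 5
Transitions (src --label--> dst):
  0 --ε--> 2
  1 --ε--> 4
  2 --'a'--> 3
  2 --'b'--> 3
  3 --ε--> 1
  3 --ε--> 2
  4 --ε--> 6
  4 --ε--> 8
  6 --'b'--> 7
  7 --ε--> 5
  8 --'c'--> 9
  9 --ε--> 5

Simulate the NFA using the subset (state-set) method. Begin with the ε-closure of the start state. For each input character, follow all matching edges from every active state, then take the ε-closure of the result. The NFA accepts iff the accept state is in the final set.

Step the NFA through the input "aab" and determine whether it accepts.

Answer: ACCEPT

Steps:
start: ε-closure({0}) = {0,2}
'a' @ 1: {1,2,3,4,6,8}
'a' @ 2: {1,2,3,4,6,8}
'b' @ 3: {1,2,3,4,5,6,7,8}  ✓accept
final: {1,2,3,4,5,6,7,8}; accept 5 in set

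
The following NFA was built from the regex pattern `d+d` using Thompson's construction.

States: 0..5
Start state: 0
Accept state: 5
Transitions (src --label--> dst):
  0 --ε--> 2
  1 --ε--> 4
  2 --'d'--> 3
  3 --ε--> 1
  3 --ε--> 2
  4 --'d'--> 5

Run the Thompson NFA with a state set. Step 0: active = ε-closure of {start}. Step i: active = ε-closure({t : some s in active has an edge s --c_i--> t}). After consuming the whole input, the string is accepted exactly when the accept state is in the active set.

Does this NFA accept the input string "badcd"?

Answer: REJECT

Derivation:
S₀ = ε-closure({0}) = {0,2}
'b' @ 1: {}  — state set empty
rest 'adcd' ignored (set empty)
final: {}; accept 5 not in set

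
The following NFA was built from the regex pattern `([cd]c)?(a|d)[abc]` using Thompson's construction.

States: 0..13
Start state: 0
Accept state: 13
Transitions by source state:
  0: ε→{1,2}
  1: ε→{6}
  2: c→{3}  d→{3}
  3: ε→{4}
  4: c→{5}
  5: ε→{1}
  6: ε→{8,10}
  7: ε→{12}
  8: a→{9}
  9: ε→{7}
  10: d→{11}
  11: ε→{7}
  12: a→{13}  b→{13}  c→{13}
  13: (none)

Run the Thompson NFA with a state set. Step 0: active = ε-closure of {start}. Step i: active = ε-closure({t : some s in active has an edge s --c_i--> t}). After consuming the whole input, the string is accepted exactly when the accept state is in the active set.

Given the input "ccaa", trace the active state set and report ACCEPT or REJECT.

Answer: ACCEPT

Trace:
initial (ε-close {0}): {0,1,2,6,8,10}
'c' @ 1: {3,4}
'c' @ 2: {1,5,6,8,10}
'a' @ 3: {7,9,12}
'a' @ 4: {13}  ✓accept
end set {13} — state 13 in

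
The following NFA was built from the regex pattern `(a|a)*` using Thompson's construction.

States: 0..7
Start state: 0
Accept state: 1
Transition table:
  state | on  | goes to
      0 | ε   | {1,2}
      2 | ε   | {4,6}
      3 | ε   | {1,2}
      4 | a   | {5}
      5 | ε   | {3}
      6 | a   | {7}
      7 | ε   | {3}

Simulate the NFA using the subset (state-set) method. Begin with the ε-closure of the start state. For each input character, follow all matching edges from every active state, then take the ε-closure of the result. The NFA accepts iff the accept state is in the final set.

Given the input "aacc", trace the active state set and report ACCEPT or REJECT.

Answer: REJECT

Steps:
S₀ = ε-closure({0}) = {0,1,2,4,6}
'a' @ 1: {1,2,3,4,5,6,7}  [accepting]
'a' @ 2: {1,2,3,4,5,6,7}  [accepting]
'c' @ 3: {}  — dead — no transitions
rest 'c' ignored (set empty)
final: {}; accept 1 not in set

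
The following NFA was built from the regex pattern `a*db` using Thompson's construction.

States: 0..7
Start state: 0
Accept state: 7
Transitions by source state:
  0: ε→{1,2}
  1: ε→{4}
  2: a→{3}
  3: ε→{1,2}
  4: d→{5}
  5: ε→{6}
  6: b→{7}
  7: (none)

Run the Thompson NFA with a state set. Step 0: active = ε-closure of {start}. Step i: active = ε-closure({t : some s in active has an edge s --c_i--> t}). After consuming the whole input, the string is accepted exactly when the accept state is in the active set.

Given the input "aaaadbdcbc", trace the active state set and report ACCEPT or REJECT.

start: ε-closure({0}) = {0,1,2,4}
'a' @ 1: {1,2,3,4}
'a' @ 2: {1,2,3,4}
'a' @ 3: {1,2,3,4}
'a' @ 4: {1,2,3,4}
'd' @ 5: {5,6}
'b' @ 6: {7}  [accepting]
'd' @ 7: {}  — dead — no transitions
rest 'cbc' ignored (set empty)
final: {}; accept 7 not in set

Answer: REJECT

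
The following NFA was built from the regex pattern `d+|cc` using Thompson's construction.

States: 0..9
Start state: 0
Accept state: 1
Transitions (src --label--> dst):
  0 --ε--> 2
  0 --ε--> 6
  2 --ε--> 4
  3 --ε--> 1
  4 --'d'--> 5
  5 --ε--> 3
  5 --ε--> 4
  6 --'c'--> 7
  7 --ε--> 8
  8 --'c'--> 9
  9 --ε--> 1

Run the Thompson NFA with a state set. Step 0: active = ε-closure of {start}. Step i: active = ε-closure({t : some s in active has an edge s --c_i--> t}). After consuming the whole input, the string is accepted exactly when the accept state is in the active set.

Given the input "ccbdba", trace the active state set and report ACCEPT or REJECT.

start: ε-closure({0}) = {0,2,4,6}
'c' @ 1: {7,8}
'c' @ 2: {1,9}  (accept∈set)
'b' @ 3: {}  — no active states
rest 'dba' ignored (set empty)
end set {} — state 1 not in

Answer: REJECT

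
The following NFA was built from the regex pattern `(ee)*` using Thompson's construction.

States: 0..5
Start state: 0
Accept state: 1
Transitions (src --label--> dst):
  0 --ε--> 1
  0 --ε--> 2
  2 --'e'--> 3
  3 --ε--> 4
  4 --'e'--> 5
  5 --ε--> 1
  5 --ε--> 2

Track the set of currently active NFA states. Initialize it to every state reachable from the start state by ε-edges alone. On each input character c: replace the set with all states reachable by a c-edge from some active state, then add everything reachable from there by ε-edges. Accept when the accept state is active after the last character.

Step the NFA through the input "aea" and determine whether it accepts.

S₀ = ε-closure({0}) = {0,1,2}
'a' @ 1: {}  — dead — no transitions
rest 'ea' ignored (set empty)
end set {} — state 1 not in

Answer: REJECT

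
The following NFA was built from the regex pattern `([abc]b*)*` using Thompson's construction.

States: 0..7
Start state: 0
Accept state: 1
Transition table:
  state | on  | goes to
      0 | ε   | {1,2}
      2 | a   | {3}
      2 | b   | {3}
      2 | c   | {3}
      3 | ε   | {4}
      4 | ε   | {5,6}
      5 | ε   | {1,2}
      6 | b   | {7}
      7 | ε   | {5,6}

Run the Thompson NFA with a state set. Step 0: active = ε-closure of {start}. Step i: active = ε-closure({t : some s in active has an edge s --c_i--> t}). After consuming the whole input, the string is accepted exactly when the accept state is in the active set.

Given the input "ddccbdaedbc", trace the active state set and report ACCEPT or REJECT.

Answer: REJECT

Trace:
initial (ε-close {0}): {0,1,2}
'd' @ 1: {}  — no active states
rest 'dccbdaedbc' ignored (set empty)
final: {}; accept 1 not in set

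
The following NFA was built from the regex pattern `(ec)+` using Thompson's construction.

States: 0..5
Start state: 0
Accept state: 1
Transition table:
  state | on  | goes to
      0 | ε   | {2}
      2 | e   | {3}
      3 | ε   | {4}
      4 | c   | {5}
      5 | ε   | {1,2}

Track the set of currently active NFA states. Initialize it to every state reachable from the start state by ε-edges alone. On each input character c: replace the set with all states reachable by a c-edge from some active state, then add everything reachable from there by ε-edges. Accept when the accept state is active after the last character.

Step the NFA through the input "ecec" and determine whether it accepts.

S₀ = ε-closure({0}) = {0,2}
'e' @ 1: {3,4}
'c' @ 2: {1,2,5}  [accepting]
'e' @ 3: {3,4}
'c' @ 4: {1,2,5}  [accepting]
end set {1,2,5} — state 1 in

Answer: ACCEPT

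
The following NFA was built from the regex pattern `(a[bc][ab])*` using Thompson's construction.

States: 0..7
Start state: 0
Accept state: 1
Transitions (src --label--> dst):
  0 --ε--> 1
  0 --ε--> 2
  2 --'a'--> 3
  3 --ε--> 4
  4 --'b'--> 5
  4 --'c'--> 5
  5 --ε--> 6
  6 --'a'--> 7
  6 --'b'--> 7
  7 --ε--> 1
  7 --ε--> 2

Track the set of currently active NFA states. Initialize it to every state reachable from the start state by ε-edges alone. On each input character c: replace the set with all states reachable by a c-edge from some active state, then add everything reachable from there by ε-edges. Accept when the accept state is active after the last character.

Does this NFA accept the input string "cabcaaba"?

Answer: REJECT

Derivation:
start: ε-closure({0}) = {0,1,2}
'c' @ 1: {}  — no active states
rest 'abcaaba' ignored (set empty)
after full input: {}  (accept=1 not in)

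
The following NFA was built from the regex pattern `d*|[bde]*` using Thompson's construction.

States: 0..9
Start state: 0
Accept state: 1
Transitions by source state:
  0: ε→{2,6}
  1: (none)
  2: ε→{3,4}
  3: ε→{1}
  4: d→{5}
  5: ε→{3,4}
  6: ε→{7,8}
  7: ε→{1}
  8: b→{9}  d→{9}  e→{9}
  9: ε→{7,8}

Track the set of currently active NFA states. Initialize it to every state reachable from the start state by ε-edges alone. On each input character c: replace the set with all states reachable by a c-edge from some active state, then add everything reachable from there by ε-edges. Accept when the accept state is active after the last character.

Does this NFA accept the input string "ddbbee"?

start: ε-closure({0}) = {0,1,2,3,4,6,7,8}
'd' @ 1: {1,3,4,5,7,8,9}  (accept∈set)
'd' @ 2: {1,3,4,5,7,8,9}  (accept∈set)
'b' @ 3: {1,7,8,9}  (accept∈set)
'b' @ 4: {1,7,8,9}  (accept∈set)
'e' @ 5: {1,7,8,9}  (accept∈set)
'e' @ 6: {1,7,8,9}  (accept∈set)
end set {1,7,8,9} — state 1 in

Answer: ACCEPT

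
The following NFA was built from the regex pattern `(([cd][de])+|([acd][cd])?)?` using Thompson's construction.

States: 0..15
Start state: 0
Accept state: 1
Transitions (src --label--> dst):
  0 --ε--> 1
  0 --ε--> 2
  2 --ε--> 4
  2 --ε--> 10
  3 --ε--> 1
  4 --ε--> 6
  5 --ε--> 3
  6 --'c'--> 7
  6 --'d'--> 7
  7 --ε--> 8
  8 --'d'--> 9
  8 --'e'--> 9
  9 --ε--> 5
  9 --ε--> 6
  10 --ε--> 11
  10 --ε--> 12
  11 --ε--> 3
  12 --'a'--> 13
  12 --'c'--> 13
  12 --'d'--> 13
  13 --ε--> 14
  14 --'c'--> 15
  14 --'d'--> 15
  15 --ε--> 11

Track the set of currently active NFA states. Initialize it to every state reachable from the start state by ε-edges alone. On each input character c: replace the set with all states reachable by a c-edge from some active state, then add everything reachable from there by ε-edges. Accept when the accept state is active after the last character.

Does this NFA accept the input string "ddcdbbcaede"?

S₀ = ε-closure({0}) = {0,1,2,3,4,6,10,11,12}
'd' @ 1: {7,8,13,14}
'd' @ 2: {1,3,5,6,9,11,15}  [accepting]
'c' @ 3: {7,8}
'd' @ 4: {1,3,5,6,9}  [accepting]
'b' @ 5: {}  — dead — no transitions
rest 'bcaede' ignored (set empty)
after full input: {}  (accept=1 not in)

Answer: REJECT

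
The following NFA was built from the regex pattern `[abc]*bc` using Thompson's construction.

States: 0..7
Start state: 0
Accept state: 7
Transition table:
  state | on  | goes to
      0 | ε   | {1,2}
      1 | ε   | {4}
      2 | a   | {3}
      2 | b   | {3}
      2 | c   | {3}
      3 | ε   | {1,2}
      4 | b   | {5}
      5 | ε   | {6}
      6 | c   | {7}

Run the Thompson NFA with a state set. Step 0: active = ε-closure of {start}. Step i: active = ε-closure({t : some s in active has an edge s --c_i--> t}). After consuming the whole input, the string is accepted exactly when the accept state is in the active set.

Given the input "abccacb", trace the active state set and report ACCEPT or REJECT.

Answer: REJECT

Steps:
start: ε-closure({0}) = {0,1,2,4}
'a' @ 1: {1,2,3,4}
'b' @ 2: {1,2,3,4,5,6}
'c' @ 3: {1,2,3,4,7}  ✓accept
'c' @ 4: {1,2,3,4}
'a' @ 5: {1,2,3,4}
'c' @ 6: {1,2,3,4}
'b' @ 7: {1,2,3,4,5,6}
after full input: {1,2,3,4,5,6}  (accept=7 not in)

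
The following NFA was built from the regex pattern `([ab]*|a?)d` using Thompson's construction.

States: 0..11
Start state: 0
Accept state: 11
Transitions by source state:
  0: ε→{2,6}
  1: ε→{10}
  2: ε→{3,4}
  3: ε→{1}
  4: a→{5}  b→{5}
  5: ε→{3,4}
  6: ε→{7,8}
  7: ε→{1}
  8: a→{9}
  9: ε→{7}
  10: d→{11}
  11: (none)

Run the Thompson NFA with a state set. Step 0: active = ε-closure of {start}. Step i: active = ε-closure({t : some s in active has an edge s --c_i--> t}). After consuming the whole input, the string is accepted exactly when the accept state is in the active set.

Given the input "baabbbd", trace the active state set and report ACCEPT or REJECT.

Answer: ACCEPT

Steps:
initial (ε-close {0}): {0,1,2,3,4,6,7,8,10}
'b' @ 1: {1,3,4,5,10}
'a' @ 2: {1,3,4,5,10}
'a' @ 3: {1,3,4,5,10}
'b' @ 4: {1,3,4,5,10}
'b' @ 5: {1,3,4,5,10}
'b' @ 6: {1,3,4,5,10}
'd' @ 7: {11}  ✓accept
end set {11} — state 11 in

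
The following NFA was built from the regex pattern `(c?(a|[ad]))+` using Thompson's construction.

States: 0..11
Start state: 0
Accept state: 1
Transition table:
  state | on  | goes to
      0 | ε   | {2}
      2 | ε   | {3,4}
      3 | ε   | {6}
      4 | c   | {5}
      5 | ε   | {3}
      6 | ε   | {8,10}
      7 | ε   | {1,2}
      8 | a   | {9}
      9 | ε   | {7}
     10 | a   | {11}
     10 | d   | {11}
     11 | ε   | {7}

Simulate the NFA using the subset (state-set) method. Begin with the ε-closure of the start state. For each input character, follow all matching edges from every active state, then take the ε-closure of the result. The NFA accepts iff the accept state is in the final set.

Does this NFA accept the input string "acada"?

initial (ε-close {0}): {0,2,3,4,6,8,10}
'a' @ 1: {1,2,3,4,6,7,8,9,10,11}  ✓accept
'c' @ 2: {3,5,6,8,10}
'a' @ 3: {1,2,3,4,6,7,8,9,10,11}  ✓accept
'd' @ 4: {1,2,3,4,6,7,8,10,11}  ✓accept
'a' @ 5: {1,2,3,4,6,7,8,9,10,11}  ✓accept
final: {1,2,3,4,6,7,8,9,10,11}; accept 1 in set

Answer: ACCEPT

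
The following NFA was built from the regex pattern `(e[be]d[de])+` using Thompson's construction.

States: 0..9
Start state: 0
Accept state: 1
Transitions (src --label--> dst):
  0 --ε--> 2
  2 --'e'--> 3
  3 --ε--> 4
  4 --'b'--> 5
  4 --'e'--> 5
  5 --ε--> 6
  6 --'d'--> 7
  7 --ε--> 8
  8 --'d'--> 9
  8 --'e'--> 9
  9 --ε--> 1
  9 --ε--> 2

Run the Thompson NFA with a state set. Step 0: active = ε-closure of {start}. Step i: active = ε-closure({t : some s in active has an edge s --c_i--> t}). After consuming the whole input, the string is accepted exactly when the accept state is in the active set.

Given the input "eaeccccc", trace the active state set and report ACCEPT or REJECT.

Answer: REJECT

Derivation:
initial (ε-close {0}): {0,2}
'e' @ 1: {3,4}
'a' @ 2: {}  — state set empty
rest 'eccccc' ignored (set empty)
after full input: {}  (accept=1 not in)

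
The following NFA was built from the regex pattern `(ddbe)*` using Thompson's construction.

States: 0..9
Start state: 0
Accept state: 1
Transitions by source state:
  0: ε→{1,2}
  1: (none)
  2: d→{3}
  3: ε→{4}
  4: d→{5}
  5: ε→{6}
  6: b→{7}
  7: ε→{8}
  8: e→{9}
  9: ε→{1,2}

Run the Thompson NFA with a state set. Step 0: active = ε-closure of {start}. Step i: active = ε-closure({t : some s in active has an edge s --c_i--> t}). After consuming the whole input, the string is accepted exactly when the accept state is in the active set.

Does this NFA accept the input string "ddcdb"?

Answer: REJECT

Derivation:
start: ε-closure({0}) = {0,1,2}
'd' @ 1: {3,4}
'd' @ 2: {5,6}
'c' @ 3: {}  — state set empty
rest 'db' ignored (set empty)
after full input: {}  (accept=1 not in)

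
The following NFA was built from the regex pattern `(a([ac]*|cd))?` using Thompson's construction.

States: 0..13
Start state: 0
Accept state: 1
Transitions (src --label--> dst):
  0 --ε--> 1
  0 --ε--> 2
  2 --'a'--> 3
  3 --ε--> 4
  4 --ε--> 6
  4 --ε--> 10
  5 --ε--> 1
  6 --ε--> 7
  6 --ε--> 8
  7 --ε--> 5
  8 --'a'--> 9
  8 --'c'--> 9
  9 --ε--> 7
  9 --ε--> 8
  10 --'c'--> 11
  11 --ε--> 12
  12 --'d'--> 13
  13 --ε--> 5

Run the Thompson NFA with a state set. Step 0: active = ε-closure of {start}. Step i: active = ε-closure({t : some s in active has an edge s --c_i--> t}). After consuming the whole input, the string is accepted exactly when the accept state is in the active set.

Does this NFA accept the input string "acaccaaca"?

S₀ = ε-closure({0}) = {0,1,2}
'a' @ 1: {1,3,4,5,6,7,8,10}  (accept∈set)
'c' @ 2: {1,5,7,8,9,11,12}  (accept∈set)
'a' @ 3: {1,5,7,8,9}  (accept∈set)
'c' @ 4: {1,5,7,8,9}  (accept∈set)
'c' @ 5: {1,5,7,8,9}  (accept∈set)
'a' @ 6: {1,5,7,8,9}  (accept∈set)
'a' @ 7: {1,5,7,8,9}  (accept∈set)
'c' @ 8: {1,5,7,8,9}  (accept∈set)
'a' @ 9: {1,5,7,8,9}  (accept∈set)
after full input: {1,5,7,8,9}  (accept=1 in)

Answer: ACCEPT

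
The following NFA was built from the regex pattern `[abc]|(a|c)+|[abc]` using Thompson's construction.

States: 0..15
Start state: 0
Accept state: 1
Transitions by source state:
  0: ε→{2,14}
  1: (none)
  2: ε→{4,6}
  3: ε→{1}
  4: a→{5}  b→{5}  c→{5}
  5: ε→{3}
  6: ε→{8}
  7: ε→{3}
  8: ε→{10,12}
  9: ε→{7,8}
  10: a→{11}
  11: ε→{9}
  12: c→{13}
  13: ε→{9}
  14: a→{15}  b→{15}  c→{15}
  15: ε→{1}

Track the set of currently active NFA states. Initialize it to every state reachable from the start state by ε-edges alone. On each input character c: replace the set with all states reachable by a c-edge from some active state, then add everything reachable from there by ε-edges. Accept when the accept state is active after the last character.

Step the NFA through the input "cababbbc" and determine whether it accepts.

Answer: REJECT

Derivation:
start: ε-closure({0}) = {0,2,4,6,8,10,12,14}
'c' @ 1: {1,3,5,7,8,9,10,12,13,15}  [accepting]
'a' @ 2: {1,3,7,8,9,10,11,12}  [accepting]
'b' @ 3: {}  — no active states
rest 'abbbc' ignored (set empty)
end set {} — state 1 not in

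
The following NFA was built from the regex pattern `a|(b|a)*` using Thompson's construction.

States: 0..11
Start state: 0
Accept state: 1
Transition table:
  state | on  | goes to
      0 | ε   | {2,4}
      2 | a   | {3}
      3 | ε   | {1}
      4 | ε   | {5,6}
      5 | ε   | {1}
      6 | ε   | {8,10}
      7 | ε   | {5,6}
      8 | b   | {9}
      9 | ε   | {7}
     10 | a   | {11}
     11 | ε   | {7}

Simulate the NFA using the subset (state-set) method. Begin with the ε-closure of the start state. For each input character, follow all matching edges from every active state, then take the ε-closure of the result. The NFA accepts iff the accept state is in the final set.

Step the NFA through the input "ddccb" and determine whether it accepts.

initial (ε-close {0}): {0,1,2,4,5,6,8,10}
'd' @ 1: {}  — dead — no transitions
rest 'dccb' ignored (set empty)
after full input: {}  (accept=1 not in)

Answer: REJECT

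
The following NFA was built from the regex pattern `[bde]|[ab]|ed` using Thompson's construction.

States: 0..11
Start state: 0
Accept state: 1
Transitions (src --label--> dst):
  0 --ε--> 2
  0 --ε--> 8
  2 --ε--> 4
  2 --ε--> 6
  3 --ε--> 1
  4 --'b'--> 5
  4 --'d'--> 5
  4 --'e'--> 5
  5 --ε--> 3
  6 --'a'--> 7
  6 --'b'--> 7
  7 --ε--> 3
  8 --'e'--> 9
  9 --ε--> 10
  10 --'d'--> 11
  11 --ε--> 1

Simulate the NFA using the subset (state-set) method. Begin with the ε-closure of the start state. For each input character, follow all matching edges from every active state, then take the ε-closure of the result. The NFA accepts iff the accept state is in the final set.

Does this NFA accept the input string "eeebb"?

start: ε-closure({0}) = {0,2,4,6,8}
'e' @ 1: {1,3,5,9,10}  ✓accept
'e' @ 2: {}  — no active states
rest 'ebb' ignored (set empty)
end set {} — state 1 not in

Answer: REJECT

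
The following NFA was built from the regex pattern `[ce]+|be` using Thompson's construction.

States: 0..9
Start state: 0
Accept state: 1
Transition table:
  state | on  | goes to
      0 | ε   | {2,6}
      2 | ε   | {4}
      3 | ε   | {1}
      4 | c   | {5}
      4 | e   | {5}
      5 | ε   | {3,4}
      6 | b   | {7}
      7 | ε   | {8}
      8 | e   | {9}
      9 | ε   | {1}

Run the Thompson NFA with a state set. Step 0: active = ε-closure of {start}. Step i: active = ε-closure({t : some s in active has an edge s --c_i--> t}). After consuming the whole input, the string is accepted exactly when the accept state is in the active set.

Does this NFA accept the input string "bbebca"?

start: ε-closure({0}) = {0,2,4,6}
'b' @ 1: {7,8}
'b' @ 2: {}  — state set empty
rest 'ebca' ignored (set empty)
end set {} — state 1 not in

Answer: REJECT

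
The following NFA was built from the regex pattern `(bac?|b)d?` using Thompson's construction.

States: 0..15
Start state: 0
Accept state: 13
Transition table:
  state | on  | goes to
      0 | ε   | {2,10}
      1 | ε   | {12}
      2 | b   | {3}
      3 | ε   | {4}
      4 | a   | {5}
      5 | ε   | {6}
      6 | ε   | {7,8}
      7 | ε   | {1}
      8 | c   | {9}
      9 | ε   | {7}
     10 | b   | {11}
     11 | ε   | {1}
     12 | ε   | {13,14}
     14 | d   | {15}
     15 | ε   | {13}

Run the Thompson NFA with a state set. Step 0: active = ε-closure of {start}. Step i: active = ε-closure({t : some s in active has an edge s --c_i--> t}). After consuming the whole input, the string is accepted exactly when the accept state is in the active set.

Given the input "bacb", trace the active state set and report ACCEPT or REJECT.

S₀ = ε-closure({0}) = {0,2,10}
'b' @ 1: {1,3,4,11,12,13,14}  (accept∈set)
'a' @ 2: {1,5,6,7,8,12,13,14}  (accept∈set)
'c' @ 3: {1,7,9,12,13,14}  (accept∈set)
'b' @ 4: {}  — dead — no transitions
end set {} — state 13 not in

Answer: REJECT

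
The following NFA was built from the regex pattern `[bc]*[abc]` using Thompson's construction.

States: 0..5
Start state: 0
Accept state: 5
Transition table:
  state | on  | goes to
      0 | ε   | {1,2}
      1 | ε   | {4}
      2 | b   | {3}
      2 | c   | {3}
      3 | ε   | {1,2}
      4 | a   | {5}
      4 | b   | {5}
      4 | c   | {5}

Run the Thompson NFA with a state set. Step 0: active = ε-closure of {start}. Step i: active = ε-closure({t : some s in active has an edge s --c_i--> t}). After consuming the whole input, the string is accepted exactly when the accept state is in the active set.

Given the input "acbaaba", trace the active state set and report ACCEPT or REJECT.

Answer: REJECT

Trace:
initial (ε-close {0}): {0,1,2,4}
'a' @ 1: {5}  [accepting]
'c' @ 2: {}  — dead — no transitions
rest 'baaba' ignored (set empty)
after full input: {}  (accept=5 not in)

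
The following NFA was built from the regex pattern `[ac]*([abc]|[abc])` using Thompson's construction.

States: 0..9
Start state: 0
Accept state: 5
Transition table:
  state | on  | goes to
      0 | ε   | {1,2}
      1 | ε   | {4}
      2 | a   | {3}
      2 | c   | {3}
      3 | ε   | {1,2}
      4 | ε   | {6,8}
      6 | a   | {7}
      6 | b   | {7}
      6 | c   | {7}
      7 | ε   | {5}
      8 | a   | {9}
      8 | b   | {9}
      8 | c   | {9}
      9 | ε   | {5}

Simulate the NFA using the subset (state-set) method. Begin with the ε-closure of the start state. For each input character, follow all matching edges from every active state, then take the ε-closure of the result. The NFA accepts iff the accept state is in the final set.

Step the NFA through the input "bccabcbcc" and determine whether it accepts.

S₀ = ε-closure({0}) = {0,1,2,4,6,8}
'b' @ 1: {5,7,9}  (accept∈set)
'c' @ 2: {}  — no active states
rest 'cabcbcc' ignored (set empty)
end set {} — state 5 not in

Answer: REJECT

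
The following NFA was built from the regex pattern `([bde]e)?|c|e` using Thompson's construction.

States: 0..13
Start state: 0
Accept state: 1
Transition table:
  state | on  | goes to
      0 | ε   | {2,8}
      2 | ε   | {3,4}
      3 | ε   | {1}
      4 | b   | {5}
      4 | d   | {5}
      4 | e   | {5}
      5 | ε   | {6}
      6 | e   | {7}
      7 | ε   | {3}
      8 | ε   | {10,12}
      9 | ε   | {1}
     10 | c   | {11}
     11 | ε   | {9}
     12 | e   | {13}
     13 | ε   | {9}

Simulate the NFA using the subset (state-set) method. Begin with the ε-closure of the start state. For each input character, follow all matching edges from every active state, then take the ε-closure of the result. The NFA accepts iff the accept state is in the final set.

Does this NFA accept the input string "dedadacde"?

S₀ = ε-closure({0}) = {0,1,2,3,4,8,10,12}
'd' @ 1: {5,6}
'e' @ 2: {1,3,7}  ✓accept
'd' @ 3: {}  — no active states
rest 'adacde' ignored (set empty)
after full input: {}  (accept=1 not in)

Answer: REJECT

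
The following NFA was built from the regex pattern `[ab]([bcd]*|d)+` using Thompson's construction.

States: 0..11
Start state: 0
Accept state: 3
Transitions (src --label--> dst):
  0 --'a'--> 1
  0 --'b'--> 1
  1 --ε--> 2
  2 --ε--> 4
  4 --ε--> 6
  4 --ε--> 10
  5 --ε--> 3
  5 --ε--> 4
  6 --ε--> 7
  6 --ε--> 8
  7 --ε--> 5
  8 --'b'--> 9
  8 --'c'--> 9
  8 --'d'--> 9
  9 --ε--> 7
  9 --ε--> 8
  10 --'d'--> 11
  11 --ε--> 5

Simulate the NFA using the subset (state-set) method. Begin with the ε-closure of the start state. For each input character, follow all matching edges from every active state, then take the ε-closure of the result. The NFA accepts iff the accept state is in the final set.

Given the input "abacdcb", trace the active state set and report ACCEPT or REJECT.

Answer: REJECT

Trace:
initial (ε-close {0}): {0}
'a' @ 1: {1,2,3,4,5,6,7,8,10}  [accepting]
'b' @ 2: {3,4,5,6,7,8,9,10}  [accepting]
'a' @ 3: {}  — state set empty
rest 'cdcb' ignored (set empty)
after full input: {}  (accept=3 not in)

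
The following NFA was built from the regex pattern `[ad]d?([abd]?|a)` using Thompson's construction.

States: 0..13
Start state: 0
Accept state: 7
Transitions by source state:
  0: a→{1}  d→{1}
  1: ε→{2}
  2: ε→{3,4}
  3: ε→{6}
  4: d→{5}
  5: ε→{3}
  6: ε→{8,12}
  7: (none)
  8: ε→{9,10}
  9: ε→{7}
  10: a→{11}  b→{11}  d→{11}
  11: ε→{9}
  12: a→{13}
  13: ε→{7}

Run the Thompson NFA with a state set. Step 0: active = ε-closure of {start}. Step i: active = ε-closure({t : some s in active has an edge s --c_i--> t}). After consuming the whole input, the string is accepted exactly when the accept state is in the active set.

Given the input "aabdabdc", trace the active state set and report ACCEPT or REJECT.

S₀ = ε-closure({0}) = {0}
'a' @ 1: {1,2,3,4,6,7,8,9,10,12}  [accepting]
'a' @ 2: {7,9,11,13}  [accepting]
'b' @ 3: {}  — state set empty
rest 'dabdc' ignored (set empty)
final: {}; accept 7 not in set

Answer: REJECT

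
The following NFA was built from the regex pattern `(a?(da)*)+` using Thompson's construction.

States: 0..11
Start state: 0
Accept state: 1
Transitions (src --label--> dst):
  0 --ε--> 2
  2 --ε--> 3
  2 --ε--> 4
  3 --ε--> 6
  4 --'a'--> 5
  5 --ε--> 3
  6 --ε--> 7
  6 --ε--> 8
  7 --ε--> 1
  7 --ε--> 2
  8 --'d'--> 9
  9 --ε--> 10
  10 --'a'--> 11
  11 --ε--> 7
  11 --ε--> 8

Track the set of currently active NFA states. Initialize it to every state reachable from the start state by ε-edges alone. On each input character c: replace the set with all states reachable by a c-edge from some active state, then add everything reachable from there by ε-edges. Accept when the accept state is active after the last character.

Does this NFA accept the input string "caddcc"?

S₀ = ε-closure({0}) = {0,1,2,3,4,6,7,8}
'c' @ 1: {}  — dead — no transitions
rest 'addcc' ignored (set empty)
end set {} — state 1 not in

Answer: REJECT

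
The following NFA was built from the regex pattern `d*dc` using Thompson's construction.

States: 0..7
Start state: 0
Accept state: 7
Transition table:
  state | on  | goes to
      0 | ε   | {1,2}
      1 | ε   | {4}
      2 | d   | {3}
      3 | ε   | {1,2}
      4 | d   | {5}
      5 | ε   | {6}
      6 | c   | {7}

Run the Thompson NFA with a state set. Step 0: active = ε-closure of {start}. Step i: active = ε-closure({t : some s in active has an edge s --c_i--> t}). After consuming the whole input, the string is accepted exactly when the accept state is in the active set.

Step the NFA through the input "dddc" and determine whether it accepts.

S₀ = ε-closure({0}) = {0,1,2,4}
'd' @ 1: {1,2,3,4,5,6}
'd' @ 2: {1,2,3,4,5,6}
'd' @ 3: {1,2,3,4,5,6}
'c' @ 4: {7}  ✓accept
end set {7} — state 7 in

Answer: ACCEPT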